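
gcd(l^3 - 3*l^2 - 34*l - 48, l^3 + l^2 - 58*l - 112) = l^2 - 6*l - 16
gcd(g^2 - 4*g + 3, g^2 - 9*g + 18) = g - 3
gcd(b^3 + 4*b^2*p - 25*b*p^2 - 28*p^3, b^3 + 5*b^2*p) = 1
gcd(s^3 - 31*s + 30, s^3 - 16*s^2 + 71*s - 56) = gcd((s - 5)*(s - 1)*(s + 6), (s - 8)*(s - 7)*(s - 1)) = s - 1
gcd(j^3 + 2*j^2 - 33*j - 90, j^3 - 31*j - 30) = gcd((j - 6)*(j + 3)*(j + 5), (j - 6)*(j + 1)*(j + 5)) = j^2 - j - 30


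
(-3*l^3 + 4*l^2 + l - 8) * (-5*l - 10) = 15*l^4 + 10*l^3 - 45*l^2 + 30*l + 80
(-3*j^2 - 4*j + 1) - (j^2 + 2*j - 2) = -4*j^2 - 6*j + 3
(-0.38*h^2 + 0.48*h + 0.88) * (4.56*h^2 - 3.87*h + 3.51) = -1.7328*h^4 + 3.6594*h^3 + 0.821399999999999*h^2 - 1.7208*h + 3.0888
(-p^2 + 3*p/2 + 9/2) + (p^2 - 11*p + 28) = 65/2 - 19*p/2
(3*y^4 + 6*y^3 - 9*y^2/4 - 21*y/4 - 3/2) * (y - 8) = 3*y^5 - 18*y^4 - 201*y^3/4 + 51*y^2/4 + 81*y/2 + 12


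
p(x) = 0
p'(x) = 0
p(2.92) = 0.00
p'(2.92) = 0.00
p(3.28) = 0.00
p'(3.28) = 0.00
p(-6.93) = 0.00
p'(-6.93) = 0.00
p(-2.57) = 0.00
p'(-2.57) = 0.00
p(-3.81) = 0.00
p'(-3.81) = 0.00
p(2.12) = 0.00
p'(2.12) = 0.00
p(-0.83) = 0.00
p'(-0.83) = 0.00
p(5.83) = 0.00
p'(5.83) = 0.00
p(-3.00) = 0.00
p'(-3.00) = 0.00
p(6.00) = 0.00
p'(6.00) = 0.00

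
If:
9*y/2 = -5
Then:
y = -10/9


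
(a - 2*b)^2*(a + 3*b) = a^3 - a^2*b - 8*a*b^2 + 12*b^3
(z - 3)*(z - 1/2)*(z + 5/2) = z^3 - z^2 - 29*z/4 + 15/4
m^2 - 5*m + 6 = (m - 3)*(m - 2)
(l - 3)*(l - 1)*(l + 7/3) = l^3 - 5*l^2/3 - 19*l/3 + 7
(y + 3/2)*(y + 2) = y^2 + 7*y/2 + 3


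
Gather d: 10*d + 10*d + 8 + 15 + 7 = 20*d + 30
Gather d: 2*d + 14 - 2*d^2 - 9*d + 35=-2*d^2 - 7*d + 49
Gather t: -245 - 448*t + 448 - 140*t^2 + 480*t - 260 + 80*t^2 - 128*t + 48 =-60*t^2 - 96*t - 9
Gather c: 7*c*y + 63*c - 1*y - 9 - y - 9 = c*(7*y + 63) - 2*y - 18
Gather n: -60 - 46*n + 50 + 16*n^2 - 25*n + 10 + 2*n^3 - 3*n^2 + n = 2*n^3 + 13*n^2 - 70*n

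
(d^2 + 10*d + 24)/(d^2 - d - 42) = (d + 4)/(d - 7)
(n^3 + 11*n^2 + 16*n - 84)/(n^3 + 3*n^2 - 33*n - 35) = (n^2 + 4*n - 12)/(n^2 - 4*n - 5)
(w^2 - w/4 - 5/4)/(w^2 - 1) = (w - 5/4)/(w - 1)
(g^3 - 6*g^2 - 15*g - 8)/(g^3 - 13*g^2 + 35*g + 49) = (g^2 - 7*g - 8)/(g^2 - 14*g + 49)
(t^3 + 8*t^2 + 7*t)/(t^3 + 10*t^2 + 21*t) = (t + 1)/(t + 3)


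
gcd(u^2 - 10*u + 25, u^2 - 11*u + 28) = 1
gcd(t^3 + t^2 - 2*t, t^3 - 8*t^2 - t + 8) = t - 1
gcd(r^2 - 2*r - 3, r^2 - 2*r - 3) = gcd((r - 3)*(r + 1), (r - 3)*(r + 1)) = r^2 - 2*r - 3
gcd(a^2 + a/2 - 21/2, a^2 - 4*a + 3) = a - 3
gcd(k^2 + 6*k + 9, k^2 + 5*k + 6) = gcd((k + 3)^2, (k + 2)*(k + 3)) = k + 3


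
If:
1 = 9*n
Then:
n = 1/9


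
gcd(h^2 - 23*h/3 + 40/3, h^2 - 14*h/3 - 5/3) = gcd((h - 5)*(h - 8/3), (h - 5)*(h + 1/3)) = h - 5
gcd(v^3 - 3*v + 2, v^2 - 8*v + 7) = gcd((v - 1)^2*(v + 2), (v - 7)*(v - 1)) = v - 1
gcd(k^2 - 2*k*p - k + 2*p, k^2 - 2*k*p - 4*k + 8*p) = -k + 2*p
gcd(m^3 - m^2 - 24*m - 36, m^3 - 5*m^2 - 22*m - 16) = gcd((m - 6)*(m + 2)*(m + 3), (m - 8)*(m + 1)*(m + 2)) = m + 2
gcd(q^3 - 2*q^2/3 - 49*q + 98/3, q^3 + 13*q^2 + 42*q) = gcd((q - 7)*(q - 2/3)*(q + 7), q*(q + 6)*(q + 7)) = q + 7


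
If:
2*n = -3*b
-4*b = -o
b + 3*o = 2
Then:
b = 2/13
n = -3/13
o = 8/13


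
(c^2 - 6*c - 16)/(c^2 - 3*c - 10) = (c - 8)/(c - 5)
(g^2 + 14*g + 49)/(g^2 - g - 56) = (g + 7)/(g - 8)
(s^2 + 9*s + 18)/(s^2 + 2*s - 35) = (s^2 + 9*s + 18)/(s^2 + 2*s - 35)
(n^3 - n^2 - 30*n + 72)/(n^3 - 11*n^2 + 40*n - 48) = (n + 6)/(n - 4)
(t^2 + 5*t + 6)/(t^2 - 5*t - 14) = (t + 3)/(t - 7)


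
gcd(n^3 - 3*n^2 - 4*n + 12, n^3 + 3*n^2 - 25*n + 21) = n - 3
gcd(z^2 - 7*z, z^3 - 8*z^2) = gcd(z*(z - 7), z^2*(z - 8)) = z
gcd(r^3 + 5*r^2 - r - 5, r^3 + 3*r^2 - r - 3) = r^2 - 1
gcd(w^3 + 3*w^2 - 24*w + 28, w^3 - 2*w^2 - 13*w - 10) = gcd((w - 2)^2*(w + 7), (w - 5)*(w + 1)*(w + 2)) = 1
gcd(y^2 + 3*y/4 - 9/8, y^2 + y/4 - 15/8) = y + 3/2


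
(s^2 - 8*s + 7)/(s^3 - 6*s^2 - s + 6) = (s - 7)/(s^2 - 5*s - 6)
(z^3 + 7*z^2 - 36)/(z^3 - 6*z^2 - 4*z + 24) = (z^2 + 9*z + 18)/(z^2 - 4*z - 12)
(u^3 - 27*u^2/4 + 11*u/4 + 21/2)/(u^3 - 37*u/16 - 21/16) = 4*(u - 6)/(4*u + 3)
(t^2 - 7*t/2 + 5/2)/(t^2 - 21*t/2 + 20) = (t - 1)/(t - 8)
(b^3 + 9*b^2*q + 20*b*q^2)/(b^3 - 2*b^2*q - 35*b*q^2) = (-b - 4*q)/(-b + 7*q)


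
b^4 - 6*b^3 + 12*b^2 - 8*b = b*(b - 2)^3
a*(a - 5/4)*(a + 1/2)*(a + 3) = a^4 + 9*a^3/4 - 23*a^2/8 - 15*a/8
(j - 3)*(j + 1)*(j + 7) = j^3 + 5*j^2 - 17*j - 21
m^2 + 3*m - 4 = (m - 1)*(m + 4)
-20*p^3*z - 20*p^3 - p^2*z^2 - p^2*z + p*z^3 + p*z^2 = (-5*p + z)*(4*p + z)*(p*z + p)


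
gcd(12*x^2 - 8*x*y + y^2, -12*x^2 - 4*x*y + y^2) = 6*x - y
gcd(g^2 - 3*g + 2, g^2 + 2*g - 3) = g - 1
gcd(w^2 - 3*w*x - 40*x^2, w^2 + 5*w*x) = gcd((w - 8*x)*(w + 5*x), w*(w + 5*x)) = w + 5*x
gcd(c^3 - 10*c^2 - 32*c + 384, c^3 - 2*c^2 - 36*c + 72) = c + 6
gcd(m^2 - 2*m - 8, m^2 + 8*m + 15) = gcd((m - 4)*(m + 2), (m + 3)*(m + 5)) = 1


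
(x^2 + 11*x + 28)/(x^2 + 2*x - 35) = (x + 4)/(x - 5)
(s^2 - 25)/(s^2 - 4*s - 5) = (s + 5)/(s + 1)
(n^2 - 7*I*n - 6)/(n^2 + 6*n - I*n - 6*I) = (n - 6*I)/(n + 6)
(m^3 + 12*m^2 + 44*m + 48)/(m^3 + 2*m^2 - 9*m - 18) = (m^2 + 10*m + 24)/(m^2 - 9)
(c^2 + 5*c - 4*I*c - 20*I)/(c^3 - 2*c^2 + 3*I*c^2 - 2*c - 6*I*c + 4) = (c^2 + c*(5 - 4*I) - 20*I)/(c^3 + c^2*(-2 + 3*I) + c*(-2 - 6*I) + 4)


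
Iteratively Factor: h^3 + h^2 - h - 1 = (h + 1)*(h^2 - 1) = (h - 1)*(h + 1)*(h + 1)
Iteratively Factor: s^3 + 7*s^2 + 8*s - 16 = (s + 4)*(s^2 + 3*s - 4) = (s + 4)^2*(s - 1)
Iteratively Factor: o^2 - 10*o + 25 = (o - 5)*(o - 5)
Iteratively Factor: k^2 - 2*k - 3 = (k + 1)*(k - 3)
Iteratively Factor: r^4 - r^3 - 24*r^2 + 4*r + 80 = (r + 2)*(r^3 - 3*r^2 - 18*r + 40) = (r - 2)*(r + 2)*(r^2 - r - 20) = (r - 2)*(r + 2)*(r + 4)*(r - 5)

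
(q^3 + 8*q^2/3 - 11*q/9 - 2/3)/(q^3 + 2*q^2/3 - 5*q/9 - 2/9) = (q + 3)/(q + 1)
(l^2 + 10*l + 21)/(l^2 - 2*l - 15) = (l + 7)/(l - 5)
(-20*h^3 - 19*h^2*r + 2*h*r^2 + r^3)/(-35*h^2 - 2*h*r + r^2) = (-4*h^2 - 3*h*r + r^2)/(-7*h + r)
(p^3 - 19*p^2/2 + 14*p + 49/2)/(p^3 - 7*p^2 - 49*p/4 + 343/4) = 2*(p + 1)/(2*p + 7)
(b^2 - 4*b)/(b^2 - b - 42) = b*(4 - b)/(-b^2 + b + 42)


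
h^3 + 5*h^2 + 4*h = h*(h + 1)*(h + 4)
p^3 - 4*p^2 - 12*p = p*(p - 6)*(p + 2)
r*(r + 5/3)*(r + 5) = r^3 + 20*r^2/3 + 25*r/3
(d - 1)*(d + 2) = d^2 + d - 2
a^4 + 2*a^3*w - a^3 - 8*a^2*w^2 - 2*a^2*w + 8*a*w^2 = a*(a - 1)*(a - 2*w)*(a + 4*w)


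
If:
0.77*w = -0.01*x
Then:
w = -0.012987012987013*x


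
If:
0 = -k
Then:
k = 0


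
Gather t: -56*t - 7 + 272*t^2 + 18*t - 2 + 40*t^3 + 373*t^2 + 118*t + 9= 40*t^3 + 645*t^2 + 80*t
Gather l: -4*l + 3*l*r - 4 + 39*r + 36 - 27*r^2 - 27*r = l*(3*r - 4) - 27*r^2 + 12*r + 32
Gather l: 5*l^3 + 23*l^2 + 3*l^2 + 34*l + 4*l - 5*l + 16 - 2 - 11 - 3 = 5*l^3 + 26*l^2 + 33*l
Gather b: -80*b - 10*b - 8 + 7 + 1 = -90*b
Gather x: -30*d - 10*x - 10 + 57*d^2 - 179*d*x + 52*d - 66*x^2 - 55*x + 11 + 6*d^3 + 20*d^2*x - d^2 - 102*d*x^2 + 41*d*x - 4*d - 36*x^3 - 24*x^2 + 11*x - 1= 6*d^3 + 56*d^2 + 18*d - 36*x^3 + x^2*(-102*d - 90) + x*(20*d^2 - 138*d - 54)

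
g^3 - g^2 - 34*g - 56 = (g - 7)*(g + 2)*(g + 4)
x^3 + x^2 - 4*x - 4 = (x - 2)*(x + 1)*(x + 2)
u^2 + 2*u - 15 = (u - 3)*(u + 5)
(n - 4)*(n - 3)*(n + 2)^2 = n^4 - 3*n^3 - 12*n^2 + 20*n + 48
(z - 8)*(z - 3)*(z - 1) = z^3 - 12*z^2 + 35*z - 24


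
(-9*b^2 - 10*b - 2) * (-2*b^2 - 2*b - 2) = 18*b^4 + 38*b^3 + 42*b^2 + 24*b + 4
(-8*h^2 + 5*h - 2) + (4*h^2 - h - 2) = -4*h^2 + 4*h - 4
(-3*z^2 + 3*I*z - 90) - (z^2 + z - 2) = -4*z^2 - z + 3*I*z - 88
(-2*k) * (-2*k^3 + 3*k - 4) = 4*k^4 - 6*k^2 + 8*k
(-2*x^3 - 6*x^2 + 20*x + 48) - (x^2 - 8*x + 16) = -2*x^3 - 7*x^2 + 28*x + 32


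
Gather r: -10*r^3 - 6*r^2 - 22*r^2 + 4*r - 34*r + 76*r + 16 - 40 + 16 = -10*r^3 - 28*r^2 + 46*r - 8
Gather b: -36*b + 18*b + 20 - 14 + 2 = 8 - 18*b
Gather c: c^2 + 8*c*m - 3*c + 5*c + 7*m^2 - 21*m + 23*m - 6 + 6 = c^2 + c*(8*m + 2) + 7*m^2 + 2*m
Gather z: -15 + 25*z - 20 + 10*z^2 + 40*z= 10*z^2 + 65*z - 35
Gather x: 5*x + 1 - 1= 5*x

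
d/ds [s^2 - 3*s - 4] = 2*s - 3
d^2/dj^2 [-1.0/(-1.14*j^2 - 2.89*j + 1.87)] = (-2.5992*j^2 - 6.5892*j + 1.0*(2.28*j + 2.89)*(4.56*j + 5.78) + 4.2636)/(1.14*j^2 + 2.89*j - 1.87)^3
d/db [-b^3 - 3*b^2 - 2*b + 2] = -3*b^2 - 6*b - 2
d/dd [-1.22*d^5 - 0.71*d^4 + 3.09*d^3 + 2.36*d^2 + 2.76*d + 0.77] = -6.1*d^4 - 2.84*d^3 + 9.27*d^2 + 4.72*d + 2.76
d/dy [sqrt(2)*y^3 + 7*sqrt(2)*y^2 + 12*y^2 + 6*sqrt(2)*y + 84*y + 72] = 3*sqrt(2)*y^2 + 14*sqrt(2)*y + 24*y + 6*sqrt(2) + 84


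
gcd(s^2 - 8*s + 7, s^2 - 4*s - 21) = s - 7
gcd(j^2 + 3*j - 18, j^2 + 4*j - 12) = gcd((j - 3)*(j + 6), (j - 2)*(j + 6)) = j + 6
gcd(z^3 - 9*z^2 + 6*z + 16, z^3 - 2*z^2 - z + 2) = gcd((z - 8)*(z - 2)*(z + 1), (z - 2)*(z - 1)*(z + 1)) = z^2 - z - 2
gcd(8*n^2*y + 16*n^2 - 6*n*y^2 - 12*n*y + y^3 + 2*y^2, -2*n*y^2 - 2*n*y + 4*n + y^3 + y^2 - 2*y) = -2*n*y - 4*n + y^2 + 2*y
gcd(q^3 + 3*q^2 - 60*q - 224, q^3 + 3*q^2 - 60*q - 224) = q^3 + 3*q^2 - 60*q - 224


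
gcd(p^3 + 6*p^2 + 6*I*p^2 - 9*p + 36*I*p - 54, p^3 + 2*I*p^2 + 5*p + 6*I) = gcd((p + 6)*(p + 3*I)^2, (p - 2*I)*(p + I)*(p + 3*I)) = p + 3*I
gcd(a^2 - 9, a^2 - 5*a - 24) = a + 3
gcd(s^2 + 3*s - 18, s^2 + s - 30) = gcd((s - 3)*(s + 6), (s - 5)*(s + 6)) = s + 6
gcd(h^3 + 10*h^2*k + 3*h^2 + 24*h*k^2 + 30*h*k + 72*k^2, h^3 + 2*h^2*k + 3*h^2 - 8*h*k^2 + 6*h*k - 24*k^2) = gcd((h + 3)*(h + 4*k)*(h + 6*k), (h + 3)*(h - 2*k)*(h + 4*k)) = h^2 + 4*h*k + 3*h + 12*k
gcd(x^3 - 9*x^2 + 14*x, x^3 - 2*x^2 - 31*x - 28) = x - 7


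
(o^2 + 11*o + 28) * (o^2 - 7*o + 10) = o^4 + 4*o^3 - 39*o^2 - 86*o + 280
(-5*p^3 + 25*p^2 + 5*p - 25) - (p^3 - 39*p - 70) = -6*p^3 + 25*p^2 + 44*p + 45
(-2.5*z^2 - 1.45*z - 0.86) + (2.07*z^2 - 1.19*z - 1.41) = -0.43*z^2 - 2.64*z - 2.27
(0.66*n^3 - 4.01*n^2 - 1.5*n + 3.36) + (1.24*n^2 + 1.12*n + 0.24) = 0.66*n^3 - 2.77*n^2 - 0.38*n + 3.6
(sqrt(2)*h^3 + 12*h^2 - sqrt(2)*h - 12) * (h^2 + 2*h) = sqrt(2)*h^5 + 2*sqrt(2)*h^4 + 12*h^4 - sqrt(2)*h^3 + 24*h^3 - 12*h^2 - 2*sqrt(2)*h^2 - 24*h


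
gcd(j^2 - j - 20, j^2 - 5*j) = j - 5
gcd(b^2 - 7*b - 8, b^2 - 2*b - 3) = b + 1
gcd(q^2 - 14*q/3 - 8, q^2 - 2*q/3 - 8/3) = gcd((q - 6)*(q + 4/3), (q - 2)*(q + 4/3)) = q + 4/3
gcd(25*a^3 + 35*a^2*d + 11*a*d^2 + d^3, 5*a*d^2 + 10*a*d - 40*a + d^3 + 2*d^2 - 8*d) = 5*a + d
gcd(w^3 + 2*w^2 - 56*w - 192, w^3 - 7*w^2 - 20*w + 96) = w^2 - 4*w - 32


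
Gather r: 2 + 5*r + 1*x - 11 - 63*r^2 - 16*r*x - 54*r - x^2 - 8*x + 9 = -63*r^2 + r*(-16*x - 49) - x^2 - 7*x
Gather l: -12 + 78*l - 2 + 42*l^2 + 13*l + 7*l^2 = 49*l^2 + 91*l - 14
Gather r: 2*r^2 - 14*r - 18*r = 2*r^2 - 32*r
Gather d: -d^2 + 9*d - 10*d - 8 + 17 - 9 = -d^2 - d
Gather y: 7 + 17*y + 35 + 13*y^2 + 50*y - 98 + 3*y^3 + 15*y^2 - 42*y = 3*y^3 + 28*y^2 + 25*y - 56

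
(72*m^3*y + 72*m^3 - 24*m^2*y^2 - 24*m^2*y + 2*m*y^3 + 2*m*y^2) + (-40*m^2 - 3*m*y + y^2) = 72*m^3*y + 72*m^3 - 24*m^2*y^2 - 24*m^2*y - 40*m^2 + 2*m*y^3 + 2*m*y^2 - 3*m*y + y^2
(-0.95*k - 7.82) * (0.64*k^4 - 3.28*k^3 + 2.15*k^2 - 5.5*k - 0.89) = -0.608*k^5 - 1.8888*k^4 + 23.6071*k^3 - 11.588*k^2 + 43.8555*k + 6.9598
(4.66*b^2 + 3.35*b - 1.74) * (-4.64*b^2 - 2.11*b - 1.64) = -21.6224*b^4 - 25.3766*b^3 - 6.6373*b^2 - 1.8226*b + 2.8536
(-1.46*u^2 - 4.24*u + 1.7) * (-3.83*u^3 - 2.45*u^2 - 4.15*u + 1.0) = 5.5918*u^5 + 19.8162*u^4 + 9.936*u^3 + 11.971*u^2 - 11.295*u + 1.7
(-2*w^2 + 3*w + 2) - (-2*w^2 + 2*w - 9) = w + 11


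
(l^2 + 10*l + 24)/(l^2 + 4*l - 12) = (l + 4)/(l - 2)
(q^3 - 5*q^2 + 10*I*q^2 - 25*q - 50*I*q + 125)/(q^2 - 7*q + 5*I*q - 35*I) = (q^2 + 5*q*(-1 + I) - 25*I)/(q - 7)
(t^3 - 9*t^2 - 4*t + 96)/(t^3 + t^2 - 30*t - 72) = (t^2 - 12*t + 32)/(t^2 - 2*t - 24)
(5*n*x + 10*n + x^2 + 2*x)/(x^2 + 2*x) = (5*n + x)/x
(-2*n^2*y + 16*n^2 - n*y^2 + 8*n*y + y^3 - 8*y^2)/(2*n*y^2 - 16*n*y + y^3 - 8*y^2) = (-2*n^2 - n*y + y^2)/(y*(2*n + y))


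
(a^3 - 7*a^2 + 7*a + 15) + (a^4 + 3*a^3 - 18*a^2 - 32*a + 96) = a^4 + 4*a^3 - 25*a^2 - 25*a + 111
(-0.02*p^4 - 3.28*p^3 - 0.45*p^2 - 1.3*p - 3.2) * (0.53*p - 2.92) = -0.0106*p^5 - 1.68*p^4 + 9.3391*p^3 + 0.625*p^2 + 2.1*p + 9.344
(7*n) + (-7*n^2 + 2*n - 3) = -7*n^2 + 9*n - 3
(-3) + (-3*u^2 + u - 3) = -3*u^2 + u - 6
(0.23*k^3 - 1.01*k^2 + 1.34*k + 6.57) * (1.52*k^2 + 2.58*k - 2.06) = 0.3496*k^5 - 0.9418*k^4 - 1.0428*k^3 + 15.5242*k^2 + 14.1902*k - 13.5342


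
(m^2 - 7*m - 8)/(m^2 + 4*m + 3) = (m - 8)/(m + 3)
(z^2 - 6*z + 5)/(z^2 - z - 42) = (-z^2 + 6*z - 5)/(-z^2 + z + 42)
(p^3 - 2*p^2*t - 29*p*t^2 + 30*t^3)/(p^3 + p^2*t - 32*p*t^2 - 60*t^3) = (p - t)/(p + 2*t)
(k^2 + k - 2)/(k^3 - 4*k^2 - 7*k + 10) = 1/(k - 5)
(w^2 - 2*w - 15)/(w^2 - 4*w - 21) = (w - 5)/(w - 7)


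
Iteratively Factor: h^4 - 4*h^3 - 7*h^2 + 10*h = (h)*(h^3 - 4*h^2 - 7*h + 10) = h*(h - 1)*(h^2 - 3*h - 10) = h*(h - 1)*(h + 2)*(h - 5)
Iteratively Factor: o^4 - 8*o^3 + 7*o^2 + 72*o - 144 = (o - 3)*(o^3 - 5*o^2 - 8*o + 48) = (o - 4)*(o - 3)*(o^2 - o - 12) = (o - 4)*(o - 3)*(o + 3)*(o - 4)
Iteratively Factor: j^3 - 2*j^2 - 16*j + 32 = (j + 4)*(j^2 - 6*j + 8) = (j - 2)*(j + 4)*(j - 4)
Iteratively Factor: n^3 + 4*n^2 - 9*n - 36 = (n + 3)*(n^2 + n - 12) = (n + 3)*(n + 4)*(n - 3)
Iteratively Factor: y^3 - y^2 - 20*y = (y + 4)*(y^2 - 5*y) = (y - 5)*(y + 4)*(y)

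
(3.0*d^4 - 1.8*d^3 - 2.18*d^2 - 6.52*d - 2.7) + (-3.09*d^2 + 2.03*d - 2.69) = 3.0*d^4 - 1.8*d^3 - 5.27*d^2 - 4.49*d - 5.39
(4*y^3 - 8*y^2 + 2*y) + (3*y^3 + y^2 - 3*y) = 7*y^3 - 7*y^2 - y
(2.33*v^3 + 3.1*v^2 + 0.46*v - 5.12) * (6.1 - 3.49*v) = -8.1317*v^4 + 3.394*v^3 + 17.3046*v^2 + 20.6748*v - 31.232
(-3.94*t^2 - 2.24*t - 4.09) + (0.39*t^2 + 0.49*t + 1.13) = -3.55*t^2 - 1.75*t - 2.96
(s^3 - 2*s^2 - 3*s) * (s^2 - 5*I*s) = s^5 - 2*s^4 - 5*I*s^4 - 3*s^3 + 10*I*s^3 + 15*I*s^2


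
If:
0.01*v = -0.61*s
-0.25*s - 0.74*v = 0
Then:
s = 0.00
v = 0.00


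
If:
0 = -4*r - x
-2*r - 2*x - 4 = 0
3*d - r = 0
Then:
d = 2/9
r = 2/3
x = -8/3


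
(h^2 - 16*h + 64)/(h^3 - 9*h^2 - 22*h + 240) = (h - 8)/(h^2 - h - 30)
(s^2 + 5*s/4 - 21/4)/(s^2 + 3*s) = (s - 7/4)/s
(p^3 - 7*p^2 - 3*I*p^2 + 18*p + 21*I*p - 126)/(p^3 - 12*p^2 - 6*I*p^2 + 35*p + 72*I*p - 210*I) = (p + 3*I)/(p - 5)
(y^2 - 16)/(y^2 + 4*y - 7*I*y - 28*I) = (y - 4)/(y - 7*I)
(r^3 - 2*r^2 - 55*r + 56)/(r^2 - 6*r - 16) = (r^2 + 6*r - 7)/(r + 2)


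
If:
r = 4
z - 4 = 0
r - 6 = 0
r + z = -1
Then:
No Solution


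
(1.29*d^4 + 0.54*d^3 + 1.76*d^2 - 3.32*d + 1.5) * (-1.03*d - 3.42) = -1.3287*d^5 - 4.968*d^4 - 3.6596*d^3 - 2.5996*d^2 + 9.8094*d - 5.13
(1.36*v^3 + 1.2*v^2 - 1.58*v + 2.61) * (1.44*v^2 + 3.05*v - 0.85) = 1.9584*v^5 + 5.876*v^4 + 0.2288*v^3 - 2.0806*v^2 + 9.3035*v - 2.2185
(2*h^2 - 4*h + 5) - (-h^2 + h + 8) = 3*h^2 - 5*h - 3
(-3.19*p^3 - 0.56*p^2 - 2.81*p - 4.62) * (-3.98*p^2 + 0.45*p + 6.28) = 12.6962*p^5 + 0.7933*p^4 - 9.1014*p^3 + 13.6063*p^2 - 19.7258*p - 29.0136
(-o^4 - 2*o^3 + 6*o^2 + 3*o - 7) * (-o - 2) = o^5 + 4*o^4 - 2*o^3 - 15*o^2 + o + 14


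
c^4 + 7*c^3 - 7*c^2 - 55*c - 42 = (c - 3)*(c + 1)*(c + 2)*(c + 7)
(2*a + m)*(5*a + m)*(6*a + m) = 60*a^3 + 52*a^2*m + 13*a*m^2 + m^3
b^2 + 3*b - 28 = (b - 4)*(b + 7)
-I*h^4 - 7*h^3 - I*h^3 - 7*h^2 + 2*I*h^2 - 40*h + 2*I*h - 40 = (h - 5*I)*(h - 4*I)*(h + 2*I)*(-I*h - I)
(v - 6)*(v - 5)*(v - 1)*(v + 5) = v^4 - 7*v^3 - 19*v^2 + 175*v - 150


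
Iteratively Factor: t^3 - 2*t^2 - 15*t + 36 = (t - 3)*(t^2 + t - 12) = (t - 3)*(t + 4)*(t - 3)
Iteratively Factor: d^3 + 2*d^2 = (d)*(d^2 + 2*d) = d*(d + 2)*(d)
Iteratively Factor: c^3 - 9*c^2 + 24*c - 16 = (c - 4)*(c^2 - 5*c + 4) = (c - 4)^2*(c - 1)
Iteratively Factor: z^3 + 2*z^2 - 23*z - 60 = (z + 3)*(z^2 - z - 20) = (z + 3)*(z + 4)*(z - 5)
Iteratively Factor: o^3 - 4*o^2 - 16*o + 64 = (o - 4)*(o^2 - 16) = (o - 4)^2*(o + 4)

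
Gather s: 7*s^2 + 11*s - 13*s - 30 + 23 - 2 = 7*s^2 - 2*s - 9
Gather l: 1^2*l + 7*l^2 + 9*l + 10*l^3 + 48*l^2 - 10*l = 10*l^3 + 55*l^2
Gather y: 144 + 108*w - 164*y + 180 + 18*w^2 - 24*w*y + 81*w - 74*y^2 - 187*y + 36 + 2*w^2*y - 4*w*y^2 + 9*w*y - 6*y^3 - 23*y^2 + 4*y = 18*w^2 + 189*w - 6*y^3 + y^2*(-4*w - 97) + y*(2*w^2 - 15*w - 347) + 360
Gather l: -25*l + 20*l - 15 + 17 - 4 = -5*l - 2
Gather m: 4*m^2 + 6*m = 4*m^2 + 6*m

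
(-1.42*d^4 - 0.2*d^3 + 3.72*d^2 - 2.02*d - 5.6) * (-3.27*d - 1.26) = 4.6434*d^5 + 2.4432*d^4 - 11.9124*d^3 + 1.9182*d^2 + 20.8572*d + 7.056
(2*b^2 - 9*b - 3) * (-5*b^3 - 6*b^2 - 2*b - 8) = -10*b^5 + 33*b^4 + 65*b^3 + 20*b^2 + 78*b + 24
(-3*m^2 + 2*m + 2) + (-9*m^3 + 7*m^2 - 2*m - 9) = -9*m^3 + 4*m^2 - 7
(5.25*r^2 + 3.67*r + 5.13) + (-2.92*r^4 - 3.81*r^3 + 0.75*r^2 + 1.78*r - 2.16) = -2.92*r^4 - 3.81*r^3 + 6.0*r^2 + 5.45*r + 2.97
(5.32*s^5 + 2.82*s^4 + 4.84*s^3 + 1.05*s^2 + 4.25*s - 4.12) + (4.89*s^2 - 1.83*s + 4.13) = 5.32*s^5 + 2.82*s^4 + 4.84*s^3 + 5.94*s^2 + 2.42*s + 0.00999999999999979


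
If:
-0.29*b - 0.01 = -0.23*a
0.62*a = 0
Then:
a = 0.00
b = -0.03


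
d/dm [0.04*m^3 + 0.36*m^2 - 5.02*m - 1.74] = 0.12*m^2 + 0.72*m - 5.02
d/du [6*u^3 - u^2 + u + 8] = 18*u^2 - 2*u + 1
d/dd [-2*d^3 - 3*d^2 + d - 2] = -6*d^2 - 6*d + 1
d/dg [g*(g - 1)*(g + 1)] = 3*g^2 - 1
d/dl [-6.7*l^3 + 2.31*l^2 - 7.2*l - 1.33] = -20.1*l^2 + 4.62*l - 7.2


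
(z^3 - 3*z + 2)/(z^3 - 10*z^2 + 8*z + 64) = (z^2 - 2*z + 1)/(z^2 - 12*z + 32)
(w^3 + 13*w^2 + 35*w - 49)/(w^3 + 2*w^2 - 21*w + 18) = (w^2 + 14*w + 49)/(w^2 + 3*w - 18)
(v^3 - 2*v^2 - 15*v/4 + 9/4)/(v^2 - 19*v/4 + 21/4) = (4*v^2 + 4*v - 3)/(4*v - 7)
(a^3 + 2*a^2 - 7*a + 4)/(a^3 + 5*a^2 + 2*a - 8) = (a - 1)/(a + 2)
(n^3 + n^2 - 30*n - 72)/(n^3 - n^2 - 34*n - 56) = (n^2 - 3*n - 18)/(n^2 - 5*n - 14)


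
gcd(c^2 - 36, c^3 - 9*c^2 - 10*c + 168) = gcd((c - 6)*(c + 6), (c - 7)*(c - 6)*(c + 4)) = c - 6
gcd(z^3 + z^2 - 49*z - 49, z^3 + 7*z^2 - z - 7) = z^2 + 8*z + 7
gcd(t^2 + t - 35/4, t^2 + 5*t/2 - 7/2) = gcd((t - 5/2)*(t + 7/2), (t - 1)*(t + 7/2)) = t + 7/2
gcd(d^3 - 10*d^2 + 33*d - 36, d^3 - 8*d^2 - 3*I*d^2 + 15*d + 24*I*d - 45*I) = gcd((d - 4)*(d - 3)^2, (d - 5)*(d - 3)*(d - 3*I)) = d - 3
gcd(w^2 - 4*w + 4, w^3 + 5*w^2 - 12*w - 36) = 1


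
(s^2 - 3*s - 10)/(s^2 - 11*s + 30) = (s + 2)/(s - 6)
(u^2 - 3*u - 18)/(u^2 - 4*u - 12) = (u + 3)/(u + 2)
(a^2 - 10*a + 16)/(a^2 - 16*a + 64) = (a - 2)/(a - 8)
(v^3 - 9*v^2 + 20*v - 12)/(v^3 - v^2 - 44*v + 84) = (v - 1)/(v + 7)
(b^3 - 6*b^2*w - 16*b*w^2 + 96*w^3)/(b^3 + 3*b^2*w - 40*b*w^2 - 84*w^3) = (b^2 - 16*w^2)/(b^2 + 9*b*w + 14*w^2)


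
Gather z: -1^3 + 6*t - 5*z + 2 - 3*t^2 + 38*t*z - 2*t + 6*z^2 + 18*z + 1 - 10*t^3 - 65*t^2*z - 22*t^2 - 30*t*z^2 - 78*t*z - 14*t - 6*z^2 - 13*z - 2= -10*t^3 - 25*t^2 - 30*t*z^2 - 10*t + z*(-65*t^2 - 40*t)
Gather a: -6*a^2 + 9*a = -6*a^2 + 9*a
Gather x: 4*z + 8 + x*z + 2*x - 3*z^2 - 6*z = x*(z + 2) - 3*z^2 - 2*z + 8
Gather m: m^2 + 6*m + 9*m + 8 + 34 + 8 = m^2 + 15*m + 50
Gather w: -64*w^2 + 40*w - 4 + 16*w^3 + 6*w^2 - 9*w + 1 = 16*w^3 - 58*w^2 + 31*w - 3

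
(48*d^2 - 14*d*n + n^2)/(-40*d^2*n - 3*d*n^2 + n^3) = (-6*d + n)/(n*(5*d + n))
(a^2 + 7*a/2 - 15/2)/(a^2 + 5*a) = (a - 3/2)/a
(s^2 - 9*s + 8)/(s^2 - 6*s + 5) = (s - 8)/(s - 5)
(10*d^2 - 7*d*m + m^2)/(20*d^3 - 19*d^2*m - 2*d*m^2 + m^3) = (2*d - m)/(4*d^2 - 3*d*m - m^2)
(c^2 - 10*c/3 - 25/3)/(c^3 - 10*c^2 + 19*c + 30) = (c + 5/3)/(c^2 - 5*c - 6)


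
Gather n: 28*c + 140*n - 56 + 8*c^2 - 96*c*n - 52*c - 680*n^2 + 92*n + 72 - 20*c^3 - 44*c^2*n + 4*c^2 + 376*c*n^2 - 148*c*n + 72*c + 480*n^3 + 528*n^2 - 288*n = -20*c^3 + 12*c^2 + 48*c + 480*n^3 + n^2*(376*c - 152) + n*(-44*c^2 - 244*c - 56) + 16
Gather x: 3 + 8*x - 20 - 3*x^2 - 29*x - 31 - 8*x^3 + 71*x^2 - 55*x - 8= -8*x^3 + 68*x^2 - 76*x - 56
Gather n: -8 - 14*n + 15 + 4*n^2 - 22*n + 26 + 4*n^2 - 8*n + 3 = 8*n^2 - 44*n + 36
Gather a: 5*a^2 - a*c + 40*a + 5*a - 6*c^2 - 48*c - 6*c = 5*a^2 + a*(45 - c) - 6*c^2 - 54*c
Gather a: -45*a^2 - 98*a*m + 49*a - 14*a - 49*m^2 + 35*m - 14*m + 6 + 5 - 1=-45*a^2 + a*(35 - 98*m) - 49*m^2 + 21*m + 10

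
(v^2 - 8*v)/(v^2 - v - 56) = v/(v + 7)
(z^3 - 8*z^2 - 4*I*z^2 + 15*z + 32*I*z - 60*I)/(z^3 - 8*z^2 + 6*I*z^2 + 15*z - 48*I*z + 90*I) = (z - 4*I)/(z + 6*I)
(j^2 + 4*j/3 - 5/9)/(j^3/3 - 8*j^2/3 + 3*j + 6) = (9*j^2 + 12*j - 5)/(3*(j^3 - 8*j^2 + 9*j + 18))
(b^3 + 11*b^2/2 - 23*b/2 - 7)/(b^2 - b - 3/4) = 2*(b^2 + 5*b - 14)/(2*b - 3)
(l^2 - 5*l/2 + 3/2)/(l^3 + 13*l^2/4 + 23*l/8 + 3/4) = 4*(2*l^2 - 5*l + 3)/(8*l^3 + 26*l^2 + 23*l + 6)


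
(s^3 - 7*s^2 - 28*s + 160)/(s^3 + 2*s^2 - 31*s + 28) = (s^2 - 3*s - 40)/(s^2 + 6*s - 7)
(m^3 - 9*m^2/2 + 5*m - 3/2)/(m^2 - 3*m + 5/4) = 2*(m^2 - 4*m + 3)/(2*m - 5)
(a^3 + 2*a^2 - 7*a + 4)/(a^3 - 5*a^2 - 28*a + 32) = (a - 1)/(a - 8)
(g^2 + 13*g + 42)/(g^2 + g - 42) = (g + 6)/(g - 6)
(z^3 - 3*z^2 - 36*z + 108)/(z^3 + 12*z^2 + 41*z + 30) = (z^2 - 9*z + 18)/(z^2 + 6*z + 5)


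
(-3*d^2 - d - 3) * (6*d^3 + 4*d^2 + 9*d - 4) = -18*d^5 - 18*d^4 - 49*d^3 - 9*d^2 - 23*d + 12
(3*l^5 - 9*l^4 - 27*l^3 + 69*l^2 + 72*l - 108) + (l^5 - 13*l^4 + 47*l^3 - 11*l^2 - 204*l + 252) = 4*l^5 - 22*l^4 + 20*l^3 + 58*l^2 - 132*l + 144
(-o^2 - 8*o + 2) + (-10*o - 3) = -o^2 - 18*o - 1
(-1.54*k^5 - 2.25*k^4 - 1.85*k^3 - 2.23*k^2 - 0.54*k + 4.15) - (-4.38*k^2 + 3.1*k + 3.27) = -1.54*k^5 - 2.25*k^4 - 1.85*k^3 + 2.15*k^2 - 3.64*k + 0.88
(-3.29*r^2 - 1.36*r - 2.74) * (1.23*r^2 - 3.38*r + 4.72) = -4.0467*r^4 + 9.4474*r^3 - 14.3022*r^2 + 2.842*r - 12.9328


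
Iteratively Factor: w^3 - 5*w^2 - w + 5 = (w - 5)*(w^2 - 1) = (w - 5)*(w - 1)*(w + 1)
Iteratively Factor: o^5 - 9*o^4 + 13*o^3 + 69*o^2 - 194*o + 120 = (o - 2)*(o^4 - 7*o^3 - o^2 + 67*o - 60) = (o - 4)*(o - 2)*(o^3 - 3*o^2 - 13*o + 15) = (o - 4)*(o - 2)*(o + 3)*(o^2 - 6*o + 5) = (o - 4)*(o - 2)*(o - 1)*(o + 3)*(o - 5)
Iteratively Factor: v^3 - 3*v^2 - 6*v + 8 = (v + 2)*(v^2 - 5*v + 4) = (v - 1)*(v + 2)*(v - 4)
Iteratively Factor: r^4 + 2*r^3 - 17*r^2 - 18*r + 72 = (r + 4)*(r^3 - 2*r^2 - 9*r + 18) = (r + 3)*(r + 4)*(r^2 - 5*r + 6) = (r - 2)*(r + 3)*(r + 4)*(r - 3)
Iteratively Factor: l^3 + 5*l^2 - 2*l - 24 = (l - 2)*(l^2 + 7*l + 12) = (l - 2)*(l + 4)*(l + 3)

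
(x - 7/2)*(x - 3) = x^2 - 13*x/2 + 21/2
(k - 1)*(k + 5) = k^2 + 4*k - 5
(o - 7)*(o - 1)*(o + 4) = o^3 - 4*o^2 - 25*o + 28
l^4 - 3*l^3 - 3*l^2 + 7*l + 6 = (l - 3)*(l - 2)*(l + 1)^2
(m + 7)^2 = m^2 + 14*m + 49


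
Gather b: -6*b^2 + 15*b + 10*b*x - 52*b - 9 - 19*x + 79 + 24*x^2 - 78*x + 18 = -6*b^2 + b*(10*x - 37) + 24*x^2 - 97*x + 88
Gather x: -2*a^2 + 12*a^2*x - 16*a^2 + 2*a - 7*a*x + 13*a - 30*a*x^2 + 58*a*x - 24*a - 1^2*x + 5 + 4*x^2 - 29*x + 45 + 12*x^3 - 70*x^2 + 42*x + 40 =-18*a^2 - 9*a + 12*x^3 + x^2*(-30*a - 66) + x*(12*a^2 + 51*a + 12) + 90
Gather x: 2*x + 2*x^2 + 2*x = 2*x^2 + 4*x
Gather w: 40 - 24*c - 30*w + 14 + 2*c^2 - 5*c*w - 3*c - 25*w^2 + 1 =2*c^2 - 27*c - 25*w^2 + w*(-5*c - 30) + 55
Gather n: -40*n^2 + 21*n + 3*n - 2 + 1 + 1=-40*n^2 + 24*n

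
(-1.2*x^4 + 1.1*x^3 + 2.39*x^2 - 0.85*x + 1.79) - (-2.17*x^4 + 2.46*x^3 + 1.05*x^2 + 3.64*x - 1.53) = 0.97*x^4 - 1.36*x^3 + 1.34*x^2 - 4.49*x + 3.32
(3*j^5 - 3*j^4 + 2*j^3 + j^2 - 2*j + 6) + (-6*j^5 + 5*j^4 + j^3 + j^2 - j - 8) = -3*j^5 + 2*j^4 + 3*j^3 + 2*j^2 - 3*j - 2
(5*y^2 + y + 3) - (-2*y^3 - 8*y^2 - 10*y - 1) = 2*y^3 + 13*y^2 + 11*y + 4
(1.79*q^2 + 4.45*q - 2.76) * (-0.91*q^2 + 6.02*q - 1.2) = -1.6289*q^4 + 6.7263*q^3 + 27.1526*q^2 - 21.9552*q + 3.312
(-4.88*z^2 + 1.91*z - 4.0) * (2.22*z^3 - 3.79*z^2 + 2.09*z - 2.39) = -10.8336*z^5 + 22.7354*z^4 - 26.3181*z^3 + 30.8151*z^2 - 12.9249*z + 9.56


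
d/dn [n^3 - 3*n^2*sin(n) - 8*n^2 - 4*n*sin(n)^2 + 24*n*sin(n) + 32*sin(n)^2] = -3*n^2*cos(n) + 3*n^2 - 6*n*sin(n) - 4*n*sin(2*n) + 24*n*cos(n) - 16*n - 4*sin(n)^2 + 24*sin(n) + 32*sin(2*n)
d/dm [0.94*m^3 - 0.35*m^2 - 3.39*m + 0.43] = 2.82*m^2 - 0.7*m - 3.39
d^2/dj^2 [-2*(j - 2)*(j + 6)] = -4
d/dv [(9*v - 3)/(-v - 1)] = -12/(v + 1)^2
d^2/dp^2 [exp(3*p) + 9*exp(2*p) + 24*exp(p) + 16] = (9*exp(2*p) + 36*exp(p) + 24)*exp(p)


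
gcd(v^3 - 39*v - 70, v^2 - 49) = v - 7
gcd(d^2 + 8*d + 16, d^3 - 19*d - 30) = 1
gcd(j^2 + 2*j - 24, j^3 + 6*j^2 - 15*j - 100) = j - 4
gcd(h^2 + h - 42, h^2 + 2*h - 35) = h + 7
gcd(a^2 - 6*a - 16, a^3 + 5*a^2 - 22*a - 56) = a + 2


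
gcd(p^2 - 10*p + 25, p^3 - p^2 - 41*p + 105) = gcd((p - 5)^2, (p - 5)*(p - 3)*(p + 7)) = p - 5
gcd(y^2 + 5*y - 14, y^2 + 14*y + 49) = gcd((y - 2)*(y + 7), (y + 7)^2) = y + 7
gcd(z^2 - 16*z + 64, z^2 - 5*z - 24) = z - 8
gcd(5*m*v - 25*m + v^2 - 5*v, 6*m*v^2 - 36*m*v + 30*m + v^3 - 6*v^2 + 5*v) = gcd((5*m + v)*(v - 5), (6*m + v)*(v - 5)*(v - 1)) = v - 5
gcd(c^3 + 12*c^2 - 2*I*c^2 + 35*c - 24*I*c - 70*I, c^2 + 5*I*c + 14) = c - 2*I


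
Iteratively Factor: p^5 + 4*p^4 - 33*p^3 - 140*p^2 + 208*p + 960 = (p - 5)*(p^4 + 9*p^3 + 12*p^2 - 80*p - 192) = (p - 5)*(p + 4)*(p^3 + 5*p^2 - 8*p - 48) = (p - 5)*(p + 4)^2*(p^2 + p - 12) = (p - 5)*(p - 3)*(p + 4)^2*(p + 4)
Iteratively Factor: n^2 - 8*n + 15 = (n - 5)*(n - 3)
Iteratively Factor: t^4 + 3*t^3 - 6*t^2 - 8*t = (t)*(t^3 + 3*t^2 - 6*t - 8) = t*(t + 4)*(t^2 - t - 2) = t*(t - 2)*(t + 4)*(t + 1)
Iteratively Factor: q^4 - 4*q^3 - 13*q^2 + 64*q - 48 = (q - 4)*(q^3 - 13*q + 12) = (q - 4)*(q - 1)*(q^2 + q - 12) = (q - 4)*(q - 3)*(q - 1)*(q + 4)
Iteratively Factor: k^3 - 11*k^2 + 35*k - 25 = (k - 1)*(k^2 - 10*k + 25) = (k - 5)*(k - 1)*(k - 5)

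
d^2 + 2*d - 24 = (d - 4)*(d + 6)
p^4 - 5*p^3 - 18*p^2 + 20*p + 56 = (p - 7)*(p - 2)*(p + 2)^2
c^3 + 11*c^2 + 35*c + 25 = (c + 1)*(c + 5)^2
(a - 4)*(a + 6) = a^2 + 2*a - 24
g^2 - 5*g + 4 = (g - 4)*(g - 1)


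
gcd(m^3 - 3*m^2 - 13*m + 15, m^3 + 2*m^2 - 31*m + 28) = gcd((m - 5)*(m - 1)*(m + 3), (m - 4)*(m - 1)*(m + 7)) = m - 1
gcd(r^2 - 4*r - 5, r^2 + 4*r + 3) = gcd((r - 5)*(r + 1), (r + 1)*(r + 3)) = r + 1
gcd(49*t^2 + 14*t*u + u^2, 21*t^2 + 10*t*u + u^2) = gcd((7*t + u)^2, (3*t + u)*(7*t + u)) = 7*t + u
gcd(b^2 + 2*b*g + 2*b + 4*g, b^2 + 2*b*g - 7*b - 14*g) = b + 2*g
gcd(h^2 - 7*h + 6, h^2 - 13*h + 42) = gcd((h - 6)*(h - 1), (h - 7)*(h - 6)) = h - 6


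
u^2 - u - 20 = (u - 5)*(u + 4)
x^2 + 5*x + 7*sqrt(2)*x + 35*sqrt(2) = (x + 5)*(x + 7*sqrt(2))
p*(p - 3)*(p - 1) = p^3 - 4*p^2 + 3*p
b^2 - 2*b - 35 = (b - 7)*(b + 5)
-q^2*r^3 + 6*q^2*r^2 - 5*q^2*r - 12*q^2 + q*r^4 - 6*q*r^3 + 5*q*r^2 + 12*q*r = (-q + r)*(r - 4)*(r - 3)*(q*r + q)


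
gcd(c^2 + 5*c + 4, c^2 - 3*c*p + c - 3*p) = c + 1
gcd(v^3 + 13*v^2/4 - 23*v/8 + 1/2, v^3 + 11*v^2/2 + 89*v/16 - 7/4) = v^2 + 15*v/4 - 1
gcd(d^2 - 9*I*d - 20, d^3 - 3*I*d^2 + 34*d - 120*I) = d^2 - 9*I*d - 20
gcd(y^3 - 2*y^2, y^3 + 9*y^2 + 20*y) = y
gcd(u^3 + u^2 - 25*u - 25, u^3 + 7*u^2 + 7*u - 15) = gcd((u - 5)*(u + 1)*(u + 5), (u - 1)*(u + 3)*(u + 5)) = u + 5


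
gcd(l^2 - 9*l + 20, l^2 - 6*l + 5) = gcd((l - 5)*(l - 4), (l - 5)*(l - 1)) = l - 5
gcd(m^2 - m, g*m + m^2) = m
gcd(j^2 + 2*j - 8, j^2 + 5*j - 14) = j - 2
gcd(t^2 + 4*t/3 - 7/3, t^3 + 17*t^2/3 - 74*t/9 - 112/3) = t + 7/3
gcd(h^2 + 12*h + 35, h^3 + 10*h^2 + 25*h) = h + 5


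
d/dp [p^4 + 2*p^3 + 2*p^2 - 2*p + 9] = 4*p^3 + 6*p^2 + 4*p - 2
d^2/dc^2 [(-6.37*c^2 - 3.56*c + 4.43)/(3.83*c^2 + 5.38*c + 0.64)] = (158.070228*c^3 + 483.584226*c^2 + 600.049164*c + 254.027032)/(56.181887*c^6 + 236.756046*c^5 + 360.735444*c^4 + 234.845608*c^3 + 60.279552*c^2 + 6.610944*c + 0.262144)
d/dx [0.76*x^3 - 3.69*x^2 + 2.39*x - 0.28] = 2.28*x^2 - 7.38*x + 2.39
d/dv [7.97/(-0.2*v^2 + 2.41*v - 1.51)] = (3.188*v - 19.2077)/(0.2*v^2 - 2.41*v + 1.51)^2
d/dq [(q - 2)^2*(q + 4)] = 3*q^2 - 12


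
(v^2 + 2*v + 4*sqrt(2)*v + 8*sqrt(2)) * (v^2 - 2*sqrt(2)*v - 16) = v^4 + 2*v^3 + 2*sqrt(2)*v^3 - 32*v^2 + 4*sqrt(2)*v^2 - 64*sqrt(2)*v - 64*v - 128*sqrt(2)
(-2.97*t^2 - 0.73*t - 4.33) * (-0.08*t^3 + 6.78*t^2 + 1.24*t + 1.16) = 0.2376*t^5 - 20.0782*t^4 - 8.2858*t^3 - 33.7078*t^2 - 6.216*t - 5.0228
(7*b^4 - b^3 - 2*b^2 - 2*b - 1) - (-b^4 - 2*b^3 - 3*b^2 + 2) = 8*b^4 + b^3 + b^2 - 2*b - 3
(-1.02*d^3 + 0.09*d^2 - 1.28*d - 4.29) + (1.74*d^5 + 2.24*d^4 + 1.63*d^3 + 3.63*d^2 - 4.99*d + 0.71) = 1.74*d^5 + 2.24*d^4 + 0.61*d^3 + 3.72*d^2 - 6.27*d - 3.58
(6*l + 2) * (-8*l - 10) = -48*l^2 - 76*l - 20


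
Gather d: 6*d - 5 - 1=6*d - 6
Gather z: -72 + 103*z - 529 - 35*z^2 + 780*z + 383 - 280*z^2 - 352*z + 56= -315*z^2 + 531*z - 162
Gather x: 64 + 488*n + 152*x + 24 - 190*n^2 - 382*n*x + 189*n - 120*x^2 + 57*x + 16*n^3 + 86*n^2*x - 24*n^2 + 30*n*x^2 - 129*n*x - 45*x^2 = 16*n^3 - 214*n^2 + 677*n + x^2*(30*n - 165) + x*(86*n^2 - 511*n + 209) + 88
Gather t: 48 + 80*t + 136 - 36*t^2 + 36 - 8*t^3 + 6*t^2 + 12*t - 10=-8*t^3 - 30*t^2 + 92*t + 210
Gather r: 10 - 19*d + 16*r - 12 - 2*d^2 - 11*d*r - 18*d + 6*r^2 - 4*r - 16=-2*d^2 - 37*d + 6*r^2 + r*(12 - 11*d) - 18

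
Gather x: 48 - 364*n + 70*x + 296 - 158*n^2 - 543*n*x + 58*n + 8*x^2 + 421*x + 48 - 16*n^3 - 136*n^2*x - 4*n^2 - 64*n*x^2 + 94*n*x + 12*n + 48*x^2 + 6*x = -16*n^3 - 162*n^2 - 294*n + x^2*(56 - 64*n) + x*(-136*n^2 - 449*n + 497) + 392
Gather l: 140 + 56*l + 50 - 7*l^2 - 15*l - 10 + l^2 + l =-6*l^2 + 42*l + 180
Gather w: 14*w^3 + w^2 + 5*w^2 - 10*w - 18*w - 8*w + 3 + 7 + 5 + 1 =14*w^3 + 6*w^2 - 36*w + 16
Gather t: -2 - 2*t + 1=-2*t - 1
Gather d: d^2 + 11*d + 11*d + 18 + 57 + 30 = d^2 + 22*d + 105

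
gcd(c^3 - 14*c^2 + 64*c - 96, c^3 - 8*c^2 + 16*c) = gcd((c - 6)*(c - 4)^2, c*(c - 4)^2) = c^2 - 8*c + 16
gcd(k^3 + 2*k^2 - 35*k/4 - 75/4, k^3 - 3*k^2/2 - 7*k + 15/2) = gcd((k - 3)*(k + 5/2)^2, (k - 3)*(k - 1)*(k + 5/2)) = k^2 - k/2 - 15/2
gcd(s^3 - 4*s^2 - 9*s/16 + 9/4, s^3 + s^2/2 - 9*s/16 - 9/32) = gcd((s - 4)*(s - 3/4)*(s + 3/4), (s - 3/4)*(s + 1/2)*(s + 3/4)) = s^2 - 9/16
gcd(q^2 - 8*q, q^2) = q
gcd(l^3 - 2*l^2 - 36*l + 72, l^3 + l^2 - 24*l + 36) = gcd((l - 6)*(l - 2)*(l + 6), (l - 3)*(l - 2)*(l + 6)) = l^2 + 4*l - 12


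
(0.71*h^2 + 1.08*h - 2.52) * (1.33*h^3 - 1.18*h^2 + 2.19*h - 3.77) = 0.9443*h^5 + 0.5986*h^4 - 3.0711*h^3 + 2.6621*h^2 - 9.5904*h + 9.5004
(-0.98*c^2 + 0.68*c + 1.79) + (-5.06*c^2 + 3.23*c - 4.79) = -6.04*c^2 + 3.91*c - 3.0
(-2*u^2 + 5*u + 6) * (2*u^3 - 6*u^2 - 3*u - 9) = -4*u^5 + 22*u^4 - 12*u^3 - 33*u^2 - 63*u - 54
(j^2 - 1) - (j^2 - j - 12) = j + 11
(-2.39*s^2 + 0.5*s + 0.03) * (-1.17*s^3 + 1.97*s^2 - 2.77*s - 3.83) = 2.7963*s^5 - 5.2933*s^4 + 7.5702*s^3 + 7.8278*s^2 - 1.9981*s - 0.1149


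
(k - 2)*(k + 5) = k^2 + 3*k - 10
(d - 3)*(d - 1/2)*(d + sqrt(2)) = d^3 - 7*d^2/2 + sqrt(2)*d^2 - 7*sqrt(2)*d/2 + 3*d/2 + 3*sqrt(2)/2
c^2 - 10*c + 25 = (c - 5)^2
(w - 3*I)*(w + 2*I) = w^2 - I*w + 6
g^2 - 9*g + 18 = (g - 6)*(g - 3)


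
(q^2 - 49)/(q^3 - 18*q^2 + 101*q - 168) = (q + 7)/(q^2 - 11*q + 24)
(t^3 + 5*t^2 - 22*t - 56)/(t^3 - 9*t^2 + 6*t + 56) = (t + 7)/(t - 7)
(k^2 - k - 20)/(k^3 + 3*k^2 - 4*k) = (k - 5)/(k*(k - 1))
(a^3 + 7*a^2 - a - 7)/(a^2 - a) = a + 8 + 7/a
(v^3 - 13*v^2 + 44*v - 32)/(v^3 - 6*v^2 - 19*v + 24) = (v - 4)/(v + 3)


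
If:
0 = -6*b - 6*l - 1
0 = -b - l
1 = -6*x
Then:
No Solution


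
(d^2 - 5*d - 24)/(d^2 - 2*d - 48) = (d + 3)/(d + 6)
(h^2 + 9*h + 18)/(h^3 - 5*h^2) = (h^2 + 9*h + 18)/(h^2*(h - 5))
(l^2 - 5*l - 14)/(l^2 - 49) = (l + 2)/(l + 7)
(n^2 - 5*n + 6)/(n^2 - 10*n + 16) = (n - 3)/(n - 8)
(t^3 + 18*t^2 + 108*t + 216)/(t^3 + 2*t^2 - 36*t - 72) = (t^2 + 12*t + 36)/(t^2 - 4*t - 12)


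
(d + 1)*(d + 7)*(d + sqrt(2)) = d^3 + sqrt(2)*d^2 + 8*d^2 + 7*d + 8*sqrt(2)*d + 7*sqrt(2)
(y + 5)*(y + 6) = y^2 + 11*y + 30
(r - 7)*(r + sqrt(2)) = r^2 - 7*r + sqrt(2)*r - 7*sqrt(2)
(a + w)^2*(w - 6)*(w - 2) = a^2*w^2 - 8*a^2*w + 12*a^2 + 2*a*w^3 - 16*a*w^2 + 24*a*w + w^4 - 8*w^3 + 12*w^2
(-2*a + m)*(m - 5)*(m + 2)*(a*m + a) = -2*a^2*m^3 + 4*a^2*m^2 + 26*a^2*m + 20*a^2 + a*m^4 - 2*a*m^3 - 13*a*m^2 - 10*a*m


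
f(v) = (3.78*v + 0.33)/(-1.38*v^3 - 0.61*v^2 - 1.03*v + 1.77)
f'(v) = (3.78*v + 0.33)*(4.14*v^2 + 1.22*v + 1.03)/(-1.38*v^3 - 0.61*v^2 - 1.03*v + 1.77)^2 + 3.78/(-1.38*v^3 - 0.61*v^2 - 1.03*v + 1.77)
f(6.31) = -0.06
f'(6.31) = 0.02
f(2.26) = -0.45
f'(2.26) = 0.38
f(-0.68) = -0.85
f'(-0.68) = 0.75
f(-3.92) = -0.18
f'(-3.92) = -0.09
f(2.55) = -0.36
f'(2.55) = 0.27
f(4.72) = -0.11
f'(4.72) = 0.05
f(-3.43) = -0.23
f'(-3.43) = -0.13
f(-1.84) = -0.65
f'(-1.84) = -0.45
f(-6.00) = -0.08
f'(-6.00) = -0.03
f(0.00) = 0.19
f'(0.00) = 2.24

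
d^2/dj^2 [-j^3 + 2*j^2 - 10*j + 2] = 4 - 6*j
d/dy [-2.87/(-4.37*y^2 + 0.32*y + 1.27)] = (0.9184 - 25.0838*y)/(-4.37*y^2 + 0.32*y + 1.27)^2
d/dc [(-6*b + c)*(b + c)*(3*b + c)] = -21*b^2 - 4*b*c + 3*c^2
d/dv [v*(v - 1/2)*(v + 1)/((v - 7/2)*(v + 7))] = (4*v^4 + 28*v^3 - 285*v^2 - 98*v + 49)/(4*v^4 + 28*v^3 - 147*v^2 - 686*v + 2401)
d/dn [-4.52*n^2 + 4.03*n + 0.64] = 4.03 - 9.04*n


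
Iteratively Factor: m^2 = (m)*(m)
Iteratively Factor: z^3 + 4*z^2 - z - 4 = (z + 4)*(z^2 - 1) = (z - 1)*(z + 4)*(z + 1)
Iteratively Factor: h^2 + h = (h + 1)*(h)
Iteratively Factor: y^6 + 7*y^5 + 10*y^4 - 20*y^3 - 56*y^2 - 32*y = (y)*(y^5 + 7*y^4 + 10*y^3 - 20*y^2 - 56*y - 32) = y*(y - 2)*(y^4 + 9*y^3 + 28*y^2 + 36*y + 16) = y*(y - 2)*(y + 2)*(y^3 + 7*y^2 + 14*y + 8) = y*(y - 2)*(y + 1)*(y + 2)*(y^2 + 6*y + 8) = y*(y - 2)*(y + 1)*(y + 2)^2*(y + 4)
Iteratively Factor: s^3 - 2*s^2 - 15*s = (s - 5)*(s^2 + 3*s) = (s - 5)*(s + 3)*(s)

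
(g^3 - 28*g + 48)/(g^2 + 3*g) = (g^3 - 28*g + 48)/(g*(g + 3))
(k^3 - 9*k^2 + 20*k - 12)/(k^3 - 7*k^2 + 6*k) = (k - 2)/k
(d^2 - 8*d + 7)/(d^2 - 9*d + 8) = (d - 7)/(d - 8)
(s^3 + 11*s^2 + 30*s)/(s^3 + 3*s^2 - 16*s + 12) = s*(s + 5)/(s^2 - 3*s + 2)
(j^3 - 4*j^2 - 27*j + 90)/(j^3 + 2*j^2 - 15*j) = (j - 6)/j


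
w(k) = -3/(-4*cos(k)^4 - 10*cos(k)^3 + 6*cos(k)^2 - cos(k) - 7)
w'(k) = -3*(-16*sin(k)*cos(k)^3 - 30*sin(k)*cos(k)^2 + 12*sin(k)*cos(k) - sin(k))/(-4*cos(k)^4 - 10*cos(k)^3 + 6*cos(k)^2 - cos(k) - 7)^2 = 3*(15*cos(2*k) + 4*cos(3*k) + 16)*sin(k)/(4*cos(k)^4 + 10*cos(k)^3 - 6*cos(k)^2 + cos(k) + 7)^2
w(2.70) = -0.85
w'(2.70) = 2.53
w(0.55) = 0.25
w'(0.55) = 0.25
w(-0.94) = 0.37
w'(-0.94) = -0.29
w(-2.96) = -0.54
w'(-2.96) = -0.47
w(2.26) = 1.49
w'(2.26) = 9.44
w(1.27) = 0.42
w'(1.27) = 0.03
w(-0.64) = 0.28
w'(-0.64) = -0.29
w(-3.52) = -0.72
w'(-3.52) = 1.62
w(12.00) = 0.26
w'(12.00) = -0.26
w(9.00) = -0.81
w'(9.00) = 2.23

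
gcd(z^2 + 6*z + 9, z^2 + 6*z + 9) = z^2 + 6*z + 9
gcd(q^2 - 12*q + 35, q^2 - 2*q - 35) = q - 7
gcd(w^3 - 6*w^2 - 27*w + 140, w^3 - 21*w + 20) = w^2 + w - 20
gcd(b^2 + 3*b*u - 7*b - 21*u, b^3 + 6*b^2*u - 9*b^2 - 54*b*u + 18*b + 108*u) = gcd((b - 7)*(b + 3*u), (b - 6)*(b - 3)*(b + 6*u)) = 1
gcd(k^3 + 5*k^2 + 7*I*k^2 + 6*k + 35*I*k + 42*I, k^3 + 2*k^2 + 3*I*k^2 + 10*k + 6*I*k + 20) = k + 2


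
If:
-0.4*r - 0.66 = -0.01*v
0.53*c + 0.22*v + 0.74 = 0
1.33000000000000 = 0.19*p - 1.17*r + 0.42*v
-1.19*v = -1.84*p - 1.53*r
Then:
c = -0.69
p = 0.31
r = -1.69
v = -1.69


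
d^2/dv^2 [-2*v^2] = -4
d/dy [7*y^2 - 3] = 14*y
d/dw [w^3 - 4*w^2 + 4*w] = 3*w^2 - 8*w + 4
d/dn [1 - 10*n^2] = -20*n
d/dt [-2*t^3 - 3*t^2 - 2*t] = -6*t^2 - 6*t - 2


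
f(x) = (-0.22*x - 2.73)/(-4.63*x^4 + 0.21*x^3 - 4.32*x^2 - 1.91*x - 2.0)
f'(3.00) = -0.01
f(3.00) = 0.01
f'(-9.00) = 0.00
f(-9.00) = 0.00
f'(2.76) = -0.01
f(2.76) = 0.01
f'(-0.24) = 0.49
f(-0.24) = 1.48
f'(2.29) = -0.03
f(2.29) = 0.02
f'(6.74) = -0.00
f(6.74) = 0.00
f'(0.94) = -0.58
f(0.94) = 0.27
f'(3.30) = -0.01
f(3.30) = 0.01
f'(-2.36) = 0.02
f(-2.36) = 0.01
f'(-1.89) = 0.06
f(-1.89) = 0.03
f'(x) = (-0.22*x - 2.73)*(18.52*x^3 - 0.63*x^2 + 8.64*x + 1.91)/(-4.63*x^4 + 0.21*x^3 - 4.32*x^2 - 1.91*x - 2.0)^2 - 0.22/(-4.63*x^4 + 0.21*x^3 - 4.32*x^2 - 1.91*x - 2.0)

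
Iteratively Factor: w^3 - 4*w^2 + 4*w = (w)*(w^2 - 4*w + 4) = w*(w - 2)*(w - 2)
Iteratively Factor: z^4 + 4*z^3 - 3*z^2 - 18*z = (z + 3)*(z^3 + z^2 - 6*z) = (z - 2)*(z + 3)*(z^2 + 3*z) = z*(z - 2)*(z + 3)*(z + 3)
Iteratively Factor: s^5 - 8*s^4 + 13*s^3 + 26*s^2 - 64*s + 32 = (s - 1)*(s^4 - 7*s^3 + 6*s^2 + 32*s - 32) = (s - 4)*(s - 1)*(s^3 - 3*s^2 - 6*s + 8) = (s - 4)*(s - 1)^2*(s^2 - 2*s - 8) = (s - 4)*(s - 1)^2*(s + 2)*(s - 4)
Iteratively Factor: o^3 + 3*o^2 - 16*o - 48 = (o + 4)*(o^2 - o - 12) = (o - 4)*(o + 4)*(o + 3)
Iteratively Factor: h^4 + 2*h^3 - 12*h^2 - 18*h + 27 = (h - 1)*(h^3 + 3*h^2 - 9*h - 27) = (h - 3)*(h - 1)*(h^2 + 6*h + 9) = (h - 3)*(h - 1)*(h + 3)*(h + 3)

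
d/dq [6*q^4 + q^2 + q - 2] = 24*q^3 + 2*q + 1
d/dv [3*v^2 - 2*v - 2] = 6*v - 2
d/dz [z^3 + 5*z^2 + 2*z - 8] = 3*z^2 + 10*z + 2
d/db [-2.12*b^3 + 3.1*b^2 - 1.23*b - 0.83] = -6.36*b^2 + 6.2*b - 1.23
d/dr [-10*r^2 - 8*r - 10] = -20*r - 8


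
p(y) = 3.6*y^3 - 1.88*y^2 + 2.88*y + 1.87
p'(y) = 10.8*y^2 - 3.76*y + 2.88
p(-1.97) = -38.62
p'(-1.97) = 52.20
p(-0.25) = 0.98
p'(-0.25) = 4.50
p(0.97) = 6.18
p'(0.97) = 9.39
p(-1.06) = -7.58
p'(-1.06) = 19.00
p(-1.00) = -6.49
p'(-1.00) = 17.44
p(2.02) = 29.69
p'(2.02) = 39.35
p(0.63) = 3.84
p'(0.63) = 4.80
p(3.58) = 153.26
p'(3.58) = 127.84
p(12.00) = 5986.51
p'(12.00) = 1512.96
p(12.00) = 5986.51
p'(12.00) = 1512.96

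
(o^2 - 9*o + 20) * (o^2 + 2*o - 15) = o^4 - 7*o^3 - 13*o^2 + 175*o - 300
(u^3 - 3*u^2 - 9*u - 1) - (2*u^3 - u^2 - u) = -u^3 - 2*u^2 - 8*u - 1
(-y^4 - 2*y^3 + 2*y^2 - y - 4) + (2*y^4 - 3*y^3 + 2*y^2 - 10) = y^4 - 5*y^3 + 4*y^2 - y - 14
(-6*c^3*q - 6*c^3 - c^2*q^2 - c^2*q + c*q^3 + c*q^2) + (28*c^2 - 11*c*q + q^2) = -6*c^3*q - 6*c^3 - c^2*q^2 - c^2*q + 28*c^2 + c*q^3 + c*q^2 - 11*c*q + q^2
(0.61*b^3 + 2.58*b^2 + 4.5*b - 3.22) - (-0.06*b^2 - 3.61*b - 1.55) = 0.61*b^3 + 2.64*b^2 + 8.11*b - 1.67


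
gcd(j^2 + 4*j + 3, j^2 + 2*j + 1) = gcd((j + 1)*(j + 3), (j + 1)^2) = j + 1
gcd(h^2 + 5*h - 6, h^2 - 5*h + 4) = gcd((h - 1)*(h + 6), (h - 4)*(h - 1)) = h - 1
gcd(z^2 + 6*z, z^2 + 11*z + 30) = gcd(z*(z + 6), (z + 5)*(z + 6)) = z + 6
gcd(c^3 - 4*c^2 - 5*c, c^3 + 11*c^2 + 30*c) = c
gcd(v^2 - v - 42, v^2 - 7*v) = v - 7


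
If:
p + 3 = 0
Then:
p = -3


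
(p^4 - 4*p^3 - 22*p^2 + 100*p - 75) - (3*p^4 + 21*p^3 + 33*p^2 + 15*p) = -2*p^4 - 25*p^3 - 55*p^2 + 85*p - 75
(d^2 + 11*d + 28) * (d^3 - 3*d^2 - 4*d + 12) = d^5 + 8*d^4 - 9*d^3 - 116*d^2 + 20*d + 336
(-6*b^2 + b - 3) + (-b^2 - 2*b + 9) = -7*b^2 - b + 6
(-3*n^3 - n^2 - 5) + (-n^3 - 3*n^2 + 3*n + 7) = -4*n^3 - 4*n^2 + 3*n + 2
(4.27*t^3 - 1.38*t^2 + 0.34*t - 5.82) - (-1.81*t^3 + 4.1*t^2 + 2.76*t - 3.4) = 6.08*t^3 - 5.48*t^2 - 2.42*t - 2.42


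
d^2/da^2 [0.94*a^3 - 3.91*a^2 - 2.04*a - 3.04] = 5.64*a - 7.82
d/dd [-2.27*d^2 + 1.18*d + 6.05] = 1.18 - 4.54*d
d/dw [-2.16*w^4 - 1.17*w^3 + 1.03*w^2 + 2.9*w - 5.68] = -8.64*w^3 - 3.51*w^2 + 2.06*w + 2.9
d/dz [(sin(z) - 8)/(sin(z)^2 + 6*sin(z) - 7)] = (16*sin(z) + cos(z)^2 + 40)*cos(z)/(sin(z)^2 + 6*sin(z) - 7)^2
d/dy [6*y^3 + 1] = 18*y^2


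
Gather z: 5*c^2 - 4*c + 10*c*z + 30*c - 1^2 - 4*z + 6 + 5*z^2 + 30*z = 5*c^2 + 26*c + 5*z^2 + z*(10*c + 26) + 5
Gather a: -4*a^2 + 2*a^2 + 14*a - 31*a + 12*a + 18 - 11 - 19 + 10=-2*a^2 - 5*a - 2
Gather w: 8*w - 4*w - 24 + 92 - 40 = 4*w + 28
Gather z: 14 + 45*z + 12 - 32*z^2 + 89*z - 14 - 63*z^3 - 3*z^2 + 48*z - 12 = -63*z^3 - 35*z^2 + 182*z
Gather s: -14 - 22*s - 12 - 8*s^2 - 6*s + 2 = -8*s^2 - 28*s - 24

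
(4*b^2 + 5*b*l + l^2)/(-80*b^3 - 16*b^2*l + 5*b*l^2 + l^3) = (-b - l)/(20*b^2 - b*l - l^2)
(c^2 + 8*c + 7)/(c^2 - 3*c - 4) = (c + 7)/(c - 4)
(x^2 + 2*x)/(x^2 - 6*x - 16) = x/(x - 8)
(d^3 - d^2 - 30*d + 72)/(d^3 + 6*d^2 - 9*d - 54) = (d - 4)/(d + 3)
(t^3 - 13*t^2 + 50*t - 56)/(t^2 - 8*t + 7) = (t^2 - 6*t + 8)/(t - 1)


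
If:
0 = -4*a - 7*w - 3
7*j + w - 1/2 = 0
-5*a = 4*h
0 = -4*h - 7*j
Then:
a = 13/62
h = -65/248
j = 65/434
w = -17/31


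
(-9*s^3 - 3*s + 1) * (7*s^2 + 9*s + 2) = -63*s^5 - 81*s^4 - 39*s^3 - 20*s^2 + 3*s + 2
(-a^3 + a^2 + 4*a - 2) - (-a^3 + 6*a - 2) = a^2 - 2*a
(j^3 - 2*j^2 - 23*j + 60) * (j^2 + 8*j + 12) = j^5 + 6*j^4 - 27*j^3 - 148*j^2 + 204*j + 720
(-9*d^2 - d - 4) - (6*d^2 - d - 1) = -15*d^2 - 3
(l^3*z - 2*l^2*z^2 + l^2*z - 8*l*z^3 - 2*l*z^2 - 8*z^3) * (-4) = -4*l^3*z + 8*l^2*z^2 - 4*l^2*z + 32*l*z^3 + 8*l*z^2 + 32*z^3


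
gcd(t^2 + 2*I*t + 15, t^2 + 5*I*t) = t + 5*I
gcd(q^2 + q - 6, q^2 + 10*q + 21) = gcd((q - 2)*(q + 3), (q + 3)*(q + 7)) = q + 3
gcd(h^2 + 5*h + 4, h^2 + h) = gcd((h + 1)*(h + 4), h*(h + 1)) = h + 1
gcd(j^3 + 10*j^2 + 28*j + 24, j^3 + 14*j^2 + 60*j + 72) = j^2 + 8*j + 12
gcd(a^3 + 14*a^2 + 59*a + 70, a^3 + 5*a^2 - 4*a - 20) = a^2 + 7*a + 10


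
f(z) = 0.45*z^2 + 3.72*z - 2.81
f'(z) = 0.9*z + 3.72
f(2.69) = 10.45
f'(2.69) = 6.14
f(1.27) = 2.64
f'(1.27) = 4.86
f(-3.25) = -10.15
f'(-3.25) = 0.80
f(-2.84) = -9.75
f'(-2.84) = 1.16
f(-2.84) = -9.75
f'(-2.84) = 1.16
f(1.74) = 5.03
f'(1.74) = 5.29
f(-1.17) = -6.55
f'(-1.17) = 2.67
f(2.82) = 11.26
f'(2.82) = 6.26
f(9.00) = 67.12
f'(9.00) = 11.82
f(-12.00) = 17.35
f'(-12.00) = -7.08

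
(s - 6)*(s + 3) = s^2 - 3*s - 18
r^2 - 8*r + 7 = (r - 7)*(r - 1)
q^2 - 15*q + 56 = (q - 8)*(q - 7)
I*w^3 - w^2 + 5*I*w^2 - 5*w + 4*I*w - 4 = (w + 4)*(w + I)*(I*w + I)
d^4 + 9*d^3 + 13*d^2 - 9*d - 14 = (d - 1)*(d + 1)*(d + 2)*(d + 7)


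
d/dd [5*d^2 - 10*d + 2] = 10*d - 10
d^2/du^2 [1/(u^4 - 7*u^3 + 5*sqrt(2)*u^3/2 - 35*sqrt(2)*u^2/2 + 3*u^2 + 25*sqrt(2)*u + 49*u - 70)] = 4*((-12*u^2 - 15*sqrt(2)*u + 42*u - 6 + 35*sqrt(2))*(2*u^4 - 14*u^3 + 5*sqrt(2)*u^3 - 35*sqrt(2)*u^2 + 6*u^2 + 50*sqrt(2)*u + 98*u - 140) + (8*u^3 - 42*u^2 + 15*sqrt(2)*u^2 - 70*sqrt(2)*u + 12*u + 50*sqrt(2) + 98)^2)/(2*u^4 - 14*u^3 + 5*sqrt(2)*u^3 - 35*sqrt(2)*u^2 + 6*u^2 + 50*sqrt(2)*u + 98*u - 140)^3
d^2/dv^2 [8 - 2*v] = 0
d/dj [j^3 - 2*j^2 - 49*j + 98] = 3*j^2 - 4*j - 49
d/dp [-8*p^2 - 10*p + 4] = -16*p - 10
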